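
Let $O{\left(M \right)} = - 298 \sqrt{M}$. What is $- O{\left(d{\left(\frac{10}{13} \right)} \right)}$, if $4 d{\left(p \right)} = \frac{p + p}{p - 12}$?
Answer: $\frac{149 i \sqrt{730}}{73} \approx 55.147 i$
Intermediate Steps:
$d{\left(p \right)} = \frac{p}{2 \left(-12 + p\right)}$ ($d{\left(p \right)} = \frac{\left(p + p\right) \frac{1}{p - 12}}{4} = \frac{2 p \frac{1}{-12 + p}}{4} = \frac{p}{2 \left(-12 + p\right)}$)
$- O{\left(d{\left(\frac{10}{13} \right)} \right)} = - \left(-298\right) \sqrt{\frac{10 \cdot \frac{1}{13}}{2 \left(-12 + \frac{10}{13}\right)}} = - \left(-298\right) \sqrt{\frac{10 \cdot \frac{1}{13}}{2 \left(-12 + 10 \cdot \frac{1}{13}\right)}} = - \left(-298\right) \sqrt{\frac{1}{2} \cdot \frac{10}{13} \frac{1}{-12 + \frac{10}{13}}} = - \left(-298\right) \sqrt{\frac{1}{2} \cdot \frac{10}{13} \frac{1}{- \frac{146}{13}}} = - \left(-298\right) \sqrt{\frac{1}{2} \cdot \frac{10}{13} \left(- \frac{13}{146}\right)} = - \left(-298\right) \sqrt{- \frac{5}{146}} = - \left(-298\right) \frac{i \sqrt{730}}{146} = - \frac{\left(-149\right) i \sqrt{730}}{73} = \frac{149 i \sqrt{730}}{73}$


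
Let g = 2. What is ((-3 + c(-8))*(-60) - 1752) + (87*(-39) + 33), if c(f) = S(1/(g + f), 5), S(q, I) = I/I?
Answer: -4992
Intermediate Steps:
S(q, I) = 1
c(f) = 1
((-3 + c(-8))*(-60) - 1752) + (87*(-39) + 33) = ((-3 + 1)*(-60) - 1752) + (87*(-39) + 33) = (-2*(-60) - 1752) + (-3393 + 33) = (120 - 1752) - 3360 = -1632 - 3360 = -4992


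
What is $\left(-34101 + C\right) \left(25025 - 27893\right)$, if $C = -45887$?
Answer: $229405584$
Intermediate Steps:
$\left(-34101 + C\right) \left(25025 - 27893\right) = \left(-34101 - 45887\right) \left(25025 - 27893\right) = \left(-79988\right) \left(-2868\right) = 229405584$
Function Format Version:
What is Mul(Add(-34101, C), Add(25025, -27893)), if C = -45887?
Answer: 229405584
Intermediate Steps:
Mul(Add(-34101, C), Add(25025, -27893)) = Mul(Add(-34101, -45887), Add(25025, -27893)) = Mul(-79988, -2868) = 229405584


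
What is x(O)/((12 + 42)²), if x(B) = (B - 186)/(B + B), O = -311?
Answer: 497/1813752 ≈ 0.00027402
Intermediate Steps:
x(B) = (-186 + B)/(2*B) (x(B) = (-186 + B)/((2*B)) = (-186 + B)*(1/(2*B)) = (-186 + B)/(2*B))
x(O)/((12 + 42)²) = ((½)*(-186 - 311)/(-311))/((12 + 42)²) = ((½)*(-1/311)*(-497))/(54²) = (497/622)/2916 = (497/622)*(1/2916) = 497/1813752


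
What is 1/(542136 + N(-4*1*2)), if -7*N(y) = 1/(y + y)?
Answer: 112/60719233 ≈ 1.8446e-6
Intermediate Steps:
N(y) = -1/(14*y) (N(y) = -1/(7*(y + y)) = -1/(2*y)/7 = -1/(14*y))
1/(542136 + N(-4*1*2)) = 1/(542136 - 1/(14*(-4*1*2))) = 1/(542136 - 1/(14*((-4*2)))) = 1/(542136 - 1/14/(-8)) = 1/(542136 - 1/14*(-⅛)) = 1/(542136 + 1/112) = 1/(60719233/112) = 112/60719233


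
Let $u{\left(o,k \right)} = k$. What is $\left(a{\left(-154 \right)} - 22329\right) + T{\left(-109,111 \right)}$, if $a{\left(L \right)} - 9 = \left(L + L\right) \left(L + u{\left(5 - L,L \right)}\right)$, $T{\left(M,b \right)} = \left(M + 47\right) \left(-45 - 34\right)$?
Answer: $77442$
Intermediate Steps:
$T{\left(M,b \right)} = -3713 - 79 M$ ($T{\left(M,b \right)} = \left(47 + M\right) \left(-79\right) = -3713 - 79 M$)
$a{\left(L \right)} = 9 + 4 L^{2}$ ($a{\left(L \right)} = 9 + \left(L + L\right) \left(L + L\right) = 9 + 2 L 2 L = 9 + 4 L^{2}$)
$\left(a{\left(-154 \right)} - 22329\right) + T{\left(-109,111 \right)} = \left(\left(9 + 4 \left(-154\right)^{2}\right) - 22329\right) - -4898 = \left(\left(9 + 4 \cdot 23716\right) - 22329\right) + \left(-3713 + 8611\right) = \left(\left(9 + 94864\right) - 22329\right) + 4898 = \left(94873 - 22329\right) + 4898 = 72544 + 4898 = 77442$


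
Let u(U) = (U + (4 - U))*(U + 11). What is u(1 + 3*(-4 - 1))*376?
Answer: -4512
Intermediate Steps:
u(U) = 44 + 4*U (u(U) = 4*(11 + U) = 44 + 4*U)
u(1 + 3*(-4 - 1))*376 = (44 + 4*(1 + 3*(-4 - 1)))*376 = (44 + 4*(1 + 3*(-5)))*376 = (44 + 4*(1 - 15))*376 = (44 + 4*(-14))*376 = (44 - 56)*376 = -12*376 = -4512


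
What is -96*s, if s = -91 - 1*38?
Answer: 12384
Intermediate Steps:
s = -129 (s = -91 - 38 = -129)
-96*s = -96*(-129) = 12384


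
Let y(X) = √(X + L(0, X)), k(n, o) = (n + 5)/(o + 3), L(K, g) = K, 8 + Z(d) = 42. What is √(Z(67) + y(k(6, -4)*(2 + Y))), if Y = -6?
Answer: √(34 + 2*√11) ≈ 6.3744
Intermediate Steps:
Z(d) = 34 (Z(d) = -8 + 42 = 34)
k(n, o) = (5 + n)/(3 + o)
y(X) = √X (y(X) = √(X + 0) = √X)
√(Z(67) + y(k(6, -4)*(2 + Y))) = √(34 + √(((5 + 6)/(3 - 4))*(2 - 6))) = √(34 + √((11/(-1))*(-4))) = √(34 + √(-1*11*(-4))) = √(34 + √(-11*(-4))) = √(34 + √44) = √(34 + 2*√11)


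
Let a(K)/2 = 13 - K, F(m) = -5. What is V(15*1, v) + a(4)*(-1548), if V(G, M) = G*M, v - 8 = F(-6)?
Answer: -27819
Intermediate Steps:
v = 3 (v = 8 - 5 = 3)
a(K) = 26 - 2*K (a(K) = 2*(13 - K) = 26 - 2*K)
V(15*1, v) + a(4)*(-1548) = (15*1)*3 + (26 - 2*4)*(-1548) = 15*3 + (26 - 8)*(-1548) = 45 + 18*(-1548) = 45 - 27864 = -27819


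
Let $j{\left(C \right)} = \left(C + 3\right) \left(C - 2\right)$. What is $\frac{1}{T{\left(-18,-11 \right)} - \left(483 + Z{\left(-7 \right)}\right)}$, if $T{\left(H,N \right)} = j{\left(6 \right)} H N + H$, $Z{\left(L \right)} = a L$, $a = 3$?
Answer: $\frac{1}{6648} \approx 0.00015042$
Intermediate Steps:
$j{\left(C \right)} = \left(-2 + C\right) \left(3 + C\right)$ ($j{\left(C \right)} = \left(3 + C\right) \left(-2 + C\right) = \left(-2 + C\right) \left(3 + C\right)$)
$Z{\left(L \right)} = 3 L$
$T{\left(H,N \right)} = H + 36 H N$ ($T{\left(H,N \right)} = \left(-6 + 6 + 6^{2}\right) H N + H = \left(-6 + 6 + 36\right) H N + H = 36 H N + H = H + 36 H N$)
$\frac{1}{T{\left(-18,-11 \right)} - \left(483 + Z{\left(-7 \right)}\right)} = \frac{1}{- 18 \left(1 + 36 \left(-11\right)\right) - \left(483 + 3 \left(-7\right)\right)} = \frac{1}{- 18 \left(1 - 396\right) - 462} = \frac{1}{\left(-18\right) \left(-395\right) + \left(-483 + 21\right)} = \frac{1}{7110 - 462} = \frac{1}{6648}$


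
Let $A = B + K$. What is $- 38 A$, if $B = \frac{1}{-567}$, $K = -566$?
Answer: $\frac{12195074}{567} \approx 21508.0$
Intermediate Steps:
$B = - \frac{1}{567} \approx -0.0017637$
$A = - \frac{320923}{567}$ ($A = - \frac{1}{567} - 566 = - \frac{320923}{567} \approx -566.0$)
$- 38 A = \left(-38\right) \left(- \frac{320923}{567}\right) = \frac{12195074}{567}$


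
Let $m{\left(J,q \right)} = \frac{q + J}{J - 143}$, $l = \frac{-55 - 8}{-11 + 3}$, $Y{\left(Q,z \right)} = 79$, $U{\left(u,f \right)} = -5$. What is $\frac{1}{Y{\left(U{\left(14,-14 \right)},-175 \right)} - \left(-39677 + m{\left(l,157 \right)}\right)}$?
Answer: $\frac{1081}{42977555} \approx 2.5153 \cdot 10^{-5}$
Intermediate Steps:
$l = \frac{63}{8}$ ($l = - \frac{63}{-8} = \left(-63\right) \left(- \frac{1}{8}\right) = \frac{63}{8} \approx 7.875$)
$m{\left(J,q \right)} = \frac{J + q}{-143 + J}$
$\frac{1}{Y{\left(U{\left(14,-14 \right)},-175 \right)} - \left(-39677 + m{\left(l,157 \right)}\right)} = \frac{1}{79 + \left(39677 - \frac{\frac{63}{8} + 157}{-143 + \frac{63}{8}}\right)} = \frac{1}{79 + \left(39677 - \frac{1}{- \frac{1081}{8}} \cdot \frac{1319}{8}\right)} = \frac{1}{79 + \left(39677 - \left(- \frac{8}{1081}\right) \frac{1319}{8}\right)} = \frac{1}{79 + \left(39677 - - \frac{1319}{1081}\right)} = \frac{1}{79 + \left(39677 + \frac{1319}{1081}\right)} = \frac{1}{79 + \frac{42892156}{1081}} = \frac{1}{\frac{42977555}{1081}} = \frac{1081}{42977555}$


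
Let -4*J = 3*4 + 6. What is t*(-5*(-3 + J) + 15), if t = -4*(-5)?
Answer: 1050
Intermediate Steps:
t = 20
J = -9/2 (J = -(3*4 + 6)/4 = -(12 + 6)/4 = -1/4*18 = -9/2 ≈ -4.5000)
t*(-5*(-3 + J) + 15) = 20*(-5*(-3 - 9/2) + 15) = 20*(-5*(-15/2) + 15) = 20*(75/2 + 15) = 20*(105/2) = 1050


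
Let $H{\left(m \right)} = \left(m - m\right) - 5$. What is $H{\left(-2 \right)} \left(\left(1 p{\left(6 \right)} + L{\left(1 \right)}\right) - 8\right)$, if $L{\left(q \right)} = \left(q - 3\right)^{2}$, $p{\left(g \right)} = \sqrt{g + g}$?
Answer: $20 - 10 \sqrt{3} \approx 2.6795$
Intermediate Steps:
$p{\left(g \right)} = \sqrt{2} \sqrt{g}$ ($p{\left(g \right)} = \sqrt{2 g} = \sqrt{2} \sqrt{g}$)
$L{\left(q \right)} = \left(-3 + q\right)^{2}$
$H{\left(m \right)} = -5$ ($H{\left(m \right)} = 0 - 5 = -5$)
$H{\left(-2 \right)} \left(\left(1 p{\left(6 \right)} + L{\left(1 \right)}\right) - 8\right) = - 5 \left(\left(1 \sqrt{2} \sqrt{6} + \left(-3 + 1\right)^{2}\right) - 8\right) = - 5 \left(\left(1 \cdot 2 \sqrt{3} + \left(-2\right)^{2}\right) - 8\right) = - 5 \left(\left(2 \sqrt{3} + 4\right) - 8\right) = - 5 \left(\left(4 + 2 \sqrt{3}\right) - 8\right) = - 5 \left(-4 + 2 \sqrt{3}\right) = 20 - 10 \sqrt{3}$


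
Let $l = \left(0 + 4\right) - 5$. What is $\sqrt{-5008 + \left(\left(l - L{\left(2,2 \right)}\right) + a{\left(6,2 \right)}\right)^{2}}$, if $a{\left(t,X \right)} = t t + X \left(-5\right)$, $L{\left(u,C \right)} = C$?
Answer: $i \sqrt{4479} \approx 66.925 i$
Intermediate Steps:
$l = -1$ ($l = 4 - 5 = -1$)
$a{\left(t,X \right)} = t^{2} - 5 X$
$\sqrt{-5008 + \left(\left(l - L{\left(2,2 \right)}\right) + a{\left(6,2 \right)}\right)^{2}} = \sqrt{-5008 + \left(\left(-1 - 2\right) + \left(6^{2} - 10\right)\right)^{2}} = \sqrt{-5008 + \left(\left(-1 - 2\right) + \left(36 - 10\right)\right)^{2}} = \sqrt{-5008 + \left(-3 + 26\right)^{2}} = \sqrt{-5008 + 23^{2}} = \sqrt{-5008 + 529} = \sqrt{-4479} = i \sqrt{4479}$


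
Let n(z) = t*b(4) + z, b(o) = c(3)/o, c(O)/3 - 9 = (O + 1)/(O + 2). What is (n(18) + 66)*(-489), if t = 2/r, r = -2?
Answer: -749637/20 ≈ -37482.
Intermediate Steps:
c(O) = 27 + 3*(1 + O)/(2 + O) (c(O) = 27 + 3*((O + 1)/(O + 2)) = 27 + 3*((1 + O)/(2 + O)) = 27 + 3*(1 + O)/(2 + O))
b(o) = 147/(5*o) (b(o) = (3*(19 + 10*3)/(2 + 3))/o = (3*(19 + 30)/5)/o = (3*(⅕)*49)/o = 147/(5*o))
t = -1 (t = 2/(-2) = 2*(-½) = -1)
n(z) = -147/20 + z (n(z) = -147/(5*4) + z = -1*147/20 + z = -147/20 + z)
(n(18) + 66)*(-489) = ((-147/20 + 18) + 66)*(-489) = (213/20 + 66)*(-489) = (1533/20)*(-489) = -749637/20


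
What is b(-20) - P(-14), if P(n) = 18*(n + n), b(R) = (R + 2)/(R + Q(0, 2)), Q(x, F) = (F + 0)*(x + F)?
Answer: 4041/8 ≈ 505.13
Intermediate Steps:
Q(x, F) = F*(F + x)
b(R) = (2 + R)/(4 + R) (b(R) = (R + 2)/(R + 2*(2 + 0)) = (2 + R)/(R + 2*2) = (2 + R)/(R + 4) = (2 + R)/(4 + R))
P(n) = 36*n (P(n) = 18*(2*n) = 36*n)
b(-20) - P(-14) = (2 - 20)/(4 - 20) - 36*(-14) = -18/(-16) - 1*(-504) = -1/16*(-18) + 504 = 9/8 + 504 = 4041/8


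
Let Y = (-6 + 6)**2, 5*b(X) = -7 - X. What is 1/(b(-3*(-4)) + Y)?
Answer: -5/19 ≈ -0.26316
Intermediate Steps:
b(X) = -7/5 - X/5 (b(X) = (-7 - X)/5 = -7/5 - X/5)
Y = 0 (Y = 0**2 = 0)
1/(b(-3*(-4)) + Y) = 1/((-7/5 - (-3)*(-4)/5) + 0) = 1/((-7/5 - 1/5*12) + 0) = 1/((-7/5 - 12/5) + 0) = 1/(-19/5 + 0) = 1/(-19/5) = -5/19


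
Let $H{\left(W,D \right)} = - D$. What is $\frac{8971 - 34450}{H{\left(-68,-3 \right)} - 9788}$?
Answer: $\frac{1341}{515} \approx 2.6039$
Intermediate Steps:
$\frac{8971 - 34450}{H{\left(-68,-3 \right)} - 9788} = \frac{8971 - 34450}{\left(-1\right) \left(-3\right) - 9788} = - \frac{25479}{3 - 9788} = - \frac{25479}{-9785} = \left(-25479\right) \left(- \frac{1}{9785}\right) = \frac{1341}{515}$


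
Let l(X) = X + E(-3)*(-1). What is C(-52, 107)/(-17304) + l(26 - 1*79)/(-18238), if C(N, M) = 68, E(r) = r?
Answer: -46873/39448794 ≈ -0.0011882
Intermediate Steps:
l(X) = 3 + X (l(X) = X - 3*(-1) = X + 3 = 3 + X)
C(-52, 107)/(-17304) + l(26 - 1*79)/(-18238) = 68/(-17304) + (3 + (26 - 1*79))/(-18238) = 68*(-1/17304) + (3 + (26 - 79))*(-1/18238) = -17/4326 + (3 - 53)*(-1/18238) = -17/4326 - 50*(-1/18238) = -17/4326 + 25/9119 = -46873/39448794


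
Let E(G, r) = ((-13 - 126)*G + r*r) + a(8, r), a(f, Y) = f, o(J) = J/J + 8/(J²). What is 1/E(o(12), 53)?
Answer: 18/48065 ≈ 0.00037449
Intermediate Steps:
o(J) = 1 + 8/J²
E(G, r) = 8 + r² - 139*G (E(G, r) = ((-13 - 126)*G + r*r) + 8 = (-139*G + r²) + 8 = (r² - 139*G) + 8 = 8 + r² - 139*G)
1/E(o(12), 53) = 1/(8 + 53² - 139*(1 + 8/12²)) = 1/(8 + 2809 - 139*(1 + 8*(1/144))) = 1/(8 + 2809 - 139*(1 + 1/18)) = 1/(8 + 2809 - 139*19/18) = 1/(8 + 2809 - 2641/18) = 1/(48065/18) = 18/48065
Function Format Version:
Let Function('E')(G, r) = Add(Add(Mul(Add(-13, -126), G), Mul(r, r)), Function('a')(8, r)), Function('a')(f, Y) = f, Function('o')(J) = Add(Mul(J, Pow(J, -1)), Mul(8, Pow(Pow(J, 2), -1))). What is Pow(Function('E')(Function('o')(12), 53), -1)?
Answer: Rational(18, 48065) ≈ 0.00037449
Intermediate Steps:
Function('o')(J) = Add(1, Mul(8, Pow(J, -2)))
Function('E')(G, r) = Add(8, Pow(r, 2), Mul(-139, G)) (Function('E')(G, r) = Add(Add(Mul(Add(-13, -126), G), Mul(r, r)), 8) = Add(Add(Mul(-139, G), Pow(r, 2)), 8) = Add(Add(Pow(r, 2), Mul(-139, G)), 8) = Add(8, Pow(r, 2), Mul(-139, G)))
Pow(Function('E')(Function('o')(12), 53), -1) = Pow(Add(8, Pow(53, 2), Mul(-139, Add(1, Mul(8, Pow(12, -2))))), -1) = Pow(Add(8, 2809, Mul(-139, Add(1, Mul(8, Rational(1, 144))))), -1) = Pow(Add(8, 2809, Mul(-139, Add(1, Rational(1, 18)))), -1) = Pow(Add(8, 2809, Mul(-139, Rational(19, 18))), -1) = Pow(Add(8, 2809, Rational(-2641, 18)), -1) = Pow(Rational(48065, 18), -1) = Rational(18, 48065)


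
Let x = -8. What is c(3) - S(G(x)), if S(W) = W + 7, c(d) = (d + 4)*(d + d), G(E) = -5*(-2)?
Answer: 25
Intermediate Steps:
G(E) = 10
c(d) = 2*d*(4 + d) (c(d) = (4 + d)*(2*d) = 2*d*(4 + d))
S(W) = 7 + W
c(3) - S(G(x)) = 2*3*(4 + 3) - (7 + 10) = 2*3*7 - 1*17 = 42 - 17 = 25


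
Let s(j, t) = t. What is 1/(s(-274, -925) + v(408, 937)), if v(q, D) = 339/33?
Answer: -11/10062 ≈ -0.0010932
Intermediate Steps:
v(q, D) = 113/11 (v(q, D) = 339*(1/33) = 113/11)
1/(s(-274, -925) + v(408, 937)) = 1/(-925 + 113/11) = 1/(-10062/11) = -11/10062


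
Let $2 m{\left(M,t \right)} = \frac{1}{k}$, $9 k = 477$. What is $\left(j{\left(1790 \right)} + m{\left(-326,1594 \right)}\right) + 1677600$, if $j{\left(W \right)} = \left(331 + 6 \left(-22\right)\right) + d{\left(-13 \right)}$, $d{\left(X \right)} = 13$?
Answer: $\frac{177848073}{106} \approx 1.6778 \cdot 10^{6}$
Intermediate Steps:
$k = 53$ ($k = \frac{1}{9} \cdot 477 = 53$)
$j{\left(W \right)} = 212$ ($j{\left(W \right)} = \left(331 + 6 \left(-22\right)\right) + 13 = \left(331 - 132\right) + 13 = 199 + 13 = 212$)
$m{\left(M,t \right)} = \frac{1}{106}$ ($m{\left(M,t \right)} = \frac{1}{2 \cdot 53} = \frac{1}{2} \cdot \frac{1}{53} = \frac{1}{106}$)
$\left(j{\left(1790 \right)} + m{\left(-326,1594 \right)}\right) + 1677600 = \left(212 + \frac{1}{106}\right) + 1677600 = \frac{22473}{106} + 1677600 = \frac{177848073}{106}$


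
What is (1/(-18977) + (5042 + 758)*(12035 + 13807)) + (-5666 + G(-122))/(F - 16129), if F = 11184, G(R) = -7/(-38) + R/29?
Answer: 3099984788250536243/20682614806 ≈ 1.4988e+8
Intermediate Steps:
G(R) = 7/38 + R/29 (G(R) = -7*(-1/38) + R*(1/29) = 7/38 + R/29)
(1/(-18977) + (5042 + 758)*(12035 + 13807)) + (-5666 + G(-122))/(F - 16129) = (1/(-18977) + (5042 + 758)*(12035 + 13807)) + (-5666 + (7/38 + (1/29)*(-122)))/(11184 - 16129) = (-1/18977 + 5800*25842) + (-5666 + (7/38 - 122/29))/(-4945) = (-1/18977 + 149883600) + (-5666 - 4433/1102)*(-1/4945) = 2844341077199/18977 - 6248365/1102*(-1/4945) = 2844341077199/18977 + 1249673/1089878 = 3099984788250536243/20682614806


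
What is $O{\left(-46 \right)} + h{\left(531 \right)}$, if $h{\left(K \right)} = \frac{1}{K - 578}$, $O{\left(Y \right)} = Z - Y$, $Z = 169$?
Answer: $\frac{10104}{47} \approx 214.98$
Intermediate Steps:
$O{\left(Y \right)} = 169 - Y$
$h{\left(K \right)} = \frac{1}{-578 + K}$
$O{\left(-46 \right)} + h{\left(531 \right)} = \left(169 - -46\right) + \frac{1}{-578 + 531} = \left(169 + 46\right) + \frac{1}{-47} = 215 - \frac{1}{47} = \frac{10104}{47}$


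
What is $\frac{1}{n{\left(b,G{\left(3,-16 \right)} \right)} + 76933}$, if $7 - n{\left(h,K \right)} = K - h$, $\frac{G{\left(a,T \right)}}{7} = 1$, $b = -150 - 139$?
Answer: $\frac{1}{76644} \approx 1.3047 \cdot 10^{-5}$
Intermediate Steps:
$b = -289$ ($b = -150 - 139 = -289$)
$G{\left(a,T \right)} = 7$ ($G{\left(a,T \right)} = 7 \cdot 1 = 7$)
$n{\left(h,K \right)} = 7 + h - K$ ($n{\left(h,K \right)} = 7 - \left(K - h\right) = 7 + h - K$)
$\frac{1}{n{\left(b,G{\left(3,-16 \right)} \right)} + 76933} = \frac{1}{\left(7 - 289 - 7\right) + 76933} = \frac{1}{-289 + 76933} = \frac{1}{76644}$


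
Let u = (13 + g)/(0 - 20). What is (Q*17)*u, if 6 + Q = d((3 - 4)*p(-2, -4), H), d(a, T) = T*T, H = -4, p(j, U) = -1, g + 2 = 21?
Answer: -272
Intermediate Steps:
g = 19 (g = -2 + 21 = 19)
u = -8/5 (u = (13 + 19)/(0 - 20) = 32/(-20) = 32*(-1/20) = -8/5 ≈ -1.6000)
d(a, T) = T²
Q = 10 (Q = -6 + (-4)² = -6 + 16 = 10)
(Q*17)*u = (10*17)*(-8/5) = 170*(-8/5) = -272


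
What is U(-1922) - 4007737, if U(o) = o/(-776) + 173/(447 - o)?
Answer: -3683797290031/919172 ≈ -4.0077e+6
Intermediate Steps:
U(o) = 173/(447 - o) - o/776 (U(o) = o*(-1/776) + 173/(447 - o) = -o/776 + 173/(447 - o) = 173/(447 - o) - o/776)
U(-1922) - 4007737 = (-134248 - 1*(-1922)**2 + 447*(-1922))/(776*(-447 - 1922)) - 4007737 = (1/776)*(-134248 - 1*3694084 - 859134)/(-2369) - 4007737 = (1/776)*(-1/2369)*(-134248 - 3694084 - 859134) - 4007737 = (1/776)*(-1/2369)*(-4687466) - 4007737 = 2343733/919172 - 4007737 = -3683797290031/919172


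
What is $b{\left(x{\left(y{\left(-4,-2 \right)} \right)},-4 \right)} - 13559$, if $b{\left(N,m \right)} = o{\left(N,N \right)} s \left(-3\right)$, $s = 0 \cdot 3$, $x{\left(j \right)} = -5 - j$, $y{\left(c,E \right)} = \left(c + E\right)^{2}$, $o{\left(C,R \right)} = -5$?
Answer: $-13559$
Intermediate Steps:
$y{\left(c,E \right)} = \left(E + c\right)^{2}$
$s = 0$
$b{\left(N,m \right)} = 0$ ($b{\left(N,m \right)} = \left(-5\right) 0 \left(-3\right) = 0 \left(-3\right) = 0$)
$b{\left(x{\left(y{\left(-4,-2 \right)} \right)},-4 \right)} - 13559 = 0 - 13559 = -13559$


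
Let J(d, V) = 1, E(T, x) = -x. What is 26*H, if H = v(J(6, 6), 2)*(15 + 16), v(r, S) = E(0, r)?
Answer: -806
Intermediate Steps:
v(r, S) = -r
H = -31 (H = (-1*1)*(15 + 16) = -1*31 = -31)
26*H = 26*(-31) = -806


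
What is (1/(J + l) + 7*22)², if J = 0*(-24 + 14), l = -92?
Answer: 200703889/8464 ≈ 23713.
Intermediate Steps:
J = 0 (J = 0*(-10) = 0)
(1/(J + l) + 7*22)² = (1/(0 - 92) + 7*22)² = (1/(-92) + 154)² = (-1/92 + 154)² = (14167/92)² = 200703889/8464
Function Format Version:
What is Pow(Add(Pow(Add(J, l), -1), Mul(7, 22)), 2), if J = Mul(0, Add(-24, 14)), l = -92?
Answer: Rational(200703889, 8464) ≈ 23713.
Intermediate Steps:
J = 0 (J = Mul(0, -10) = 0)
Pow(Add(Pow(Add(J, l), -1), Mul(7, 22)), 2) = Pow(Add(Pow(Add(0, -92), -1), Mul(7, 22)), 2) = Pow(Add(Pow(-92, -1), 154), 2) = Pow(Add(Rational(-1, 92), 154), 2) = Pow(Rational(14167, 92), 2) = Rational(200703889, 8464)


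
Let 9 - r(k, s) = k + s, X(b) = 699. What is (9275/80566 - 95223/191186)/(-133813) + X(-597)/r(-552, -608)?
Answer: 360184864629517426/602366368514522143 ≈ 0.59795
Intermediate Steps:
r(k, s) = 9 - k - s (r(k, s) = 9 - (k + s) = 9 + (-k - s) = 9 - k - s)
(9275/80566 - 95223/191186)/(-133813) + X(-597)/r(-552, -608) = (9275/80566 - 95223/191186)/(-133813) + 699/(9 - 1*(-552) - 1*(-608)) = (9275*(1/80566) - 95223*1/191186)*(-1/133813) + 699/(9 + 552 + 608) = (9275/80566 - 95223/191186)*(-1/133813) + 699/1169 = -1474621517/3850772819*(-1/133813) + 699*(1/1169) = 1474621517/515283463228847 + 699/1169 = 360184864629517426/602366368514522143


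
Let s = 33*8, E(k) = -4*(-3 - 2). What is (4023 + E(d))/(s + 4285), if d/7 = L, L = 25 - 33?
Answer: 4043/4549 ≈ 0.88877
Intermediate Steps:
L = -8
d = -56 (d = 7*(-8) = -56)
E(k) = 20 (E(k) = -4*(-5) = 20)
s = 264
(4023 + E(d))/(s + 4285) = (4023 + 20)/(264 + 4285) = 4043/4549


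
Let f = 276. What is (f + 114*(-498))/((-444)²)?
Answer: -1177/4107 ≈ -0.28658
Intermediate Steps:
(f + 114*(-498))/((-444)²) = (276 + 114*(-498))/((-444)²) = (276 - 56772)/197136 = -56496*1/197136 = -1177/4107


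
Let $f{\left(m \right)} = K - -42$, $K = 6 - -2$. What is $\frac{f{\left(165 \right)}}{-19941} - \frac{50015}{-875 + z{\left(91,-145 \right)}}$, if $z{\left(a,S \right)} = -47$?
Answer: $\frac{997303015}{18385602} \approx 54.244$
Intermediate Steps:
$K = 8$ ($K = 6 + 2 = 8$)
$f{\left(m \right)} = 50$ ($f{\left(m \right)} = 8 - -42 = 8 + 42 = 50$)
$\frac{f{\left(165 \right)}}{-19941} - \frac{50015}{-875 + z{\left(91,-145 \right)}} = \frac{50}{-19941} - \frac{50015}{-875 - 47} = 50 \left(- \frac{1}{19941}\right) - \frac{50015}{-922} = - \frac{50}{19941} - - \frac{50015}{922} = - \frac{50}{19941} + \frac{50015}{922} = \frac{997303015}{18385602}$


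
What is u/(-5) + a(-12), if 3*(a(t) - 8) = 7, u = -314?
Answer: 1097/15 ≈ 73.133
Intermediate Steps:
a(t) = 31/3 (a(t) = 8 + (⅓)*7 = 8 + 7/3 = 31/3)
u/(-5) + a(-12) = -314/(-5) + 31/3 = -⅕*(-314) + 31/3 = 314/5 + 31/3 = 1097/15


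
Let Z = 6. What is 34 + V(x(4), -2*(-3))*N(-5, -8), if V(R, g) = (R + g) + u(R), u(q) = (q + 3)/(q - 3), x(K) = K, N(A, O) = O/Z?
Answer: 34/3 ≈ 11.333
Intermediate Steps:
N(A, O) = O/6
u(q) = (3 + q)/(-3 + q)
V(R, g) = R + g + (3 + R)/(-3 + R) (V(R, g) = (R + g) + (3 + R)/(-3 + R) = R + g + (3 + R)/(-3 + R))
34 + V(x(4), -2*(-3))*N(-5, -8) = 34 + ((3 + 4 + (-3 + 4)*(4 - 2*(-3)))/(-3 + 4))*((⅙)*(-8)) = 34 + ((3 + 4 + 1*(4 + 6))/1)*(-4/3) = 34 + (1*(3 + 4 + 1*10))*(-4/3) = 34 + (1*(3 + 4 + 10))*(-4/3) = 34 + (1*17)*(-4/3) = 34 + 17*(-4/3) = 34 - 68/3 = 34/3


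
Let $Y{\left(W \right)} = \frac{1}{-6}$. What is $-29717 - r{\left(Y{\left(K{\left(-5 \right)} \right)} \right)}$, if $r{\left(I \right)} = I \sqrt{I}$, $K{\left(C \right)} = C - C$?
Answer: $-29717 + \frac{i \sqrt{6}}{36} \approx -29717.0 + 0.068041 i$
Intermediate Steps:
$K{\left(C \right)} = 0$
$Y{\left(W \right)} = - \frac{1}{6}$
$r{\left(I \right)} = I^{\frac{3}{2}}$
$-29717 - r{\left(Y{\left(K{\left(-5 \right)} \right)} \right)} = -29717 - \left(- \frac{1}{6}\right)^{\frac{3}{2}} = -29717 - - \frac{i \sqrt{6}}{36} = -29717 + \frac{i \sqrt{6}}{36}$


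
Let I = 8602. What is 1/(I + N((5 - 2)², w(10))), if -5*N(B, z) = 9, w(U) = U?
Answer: 5/43001 ≈ 0.00011628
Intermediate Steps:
N(B, z) = -9/5 (N(B, z) = -⅕*9 = -9/5)
1/(I + N((5 - 2)², w(10))) = 1/(8602 - 9/5) = 1/(43001/5) = 5/43001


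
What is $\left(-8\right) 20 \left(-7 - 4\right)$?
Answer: $1760$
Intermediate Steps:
$\left(-8\right) 20 \left(-7 - 4\right) = - 160 \left(-7 - 4\right) = \left(-160\right) \left(-11\right) = 1760$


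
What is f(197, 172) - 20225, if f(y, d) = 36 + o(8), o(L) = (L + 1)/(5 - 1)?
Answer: -80747/4 ≈ -20187.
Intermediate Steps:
o(L) = ¼ + L/4 (o(L) = (1 + L)/4 = (1 + L)*(¼) = ¼ + L/4)
f(y, d) = 153/4 (f(y, d) = 36 + (¼ + (¼)*8) = 36 + (¼ + 2) = 36 + 9/4 = 153/4)
f(197, 172) - 20225 = 153/4 - 20225 = -80747/4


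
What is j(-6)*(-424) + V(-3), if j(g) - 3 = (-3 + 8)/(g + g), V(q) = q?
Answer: -3295/3 ≈ -1098.3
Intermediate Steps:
j(g) = 3 + 5/(2*g) (j(g) = 3 + (-3 + 8)/(g + g) = 3 + 5/((2*g)) = 3 + 5*(1/(2*g)) = 3 + 5/(2*g))
j(-6)*(-424) + V(-3) = (3 + (5/2)/(-6))*(-424) - 3 = (3 + (5/2)*(-⅙))*(-424) - 3 = (3 - 5/12)*(-424) - 3 = (31/12)*(-424) - 3 = -3286/3 - 3 = -3295/3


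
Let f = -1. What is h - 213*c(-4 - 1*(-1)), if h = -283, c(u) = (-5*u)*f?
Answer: 2912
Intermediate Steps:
c(u) = 5*u (c(u) = -5*u*(-1) = 5*u)
h - 213*c(-4 - 1*(-1)) = -283 - 1065*(-4 - 1*(-1)) = -283 - 1065*(-4 + 1) = -283 - 1065*(-3) = -283 - 213*(-15) = -283 + 3195 = 2912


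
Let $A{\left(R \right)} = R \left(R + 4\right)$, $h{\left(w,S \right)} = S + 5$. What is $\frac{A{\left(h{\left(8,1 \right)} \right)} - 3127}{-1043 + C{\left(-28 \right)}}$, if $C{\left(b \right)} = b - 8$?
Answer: $\frac{3067}{1079} \approx 2.8424$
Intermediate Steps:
$C{\left(b \right)} = -8 + b$ ($C{\left(b \right)} = b - 8 = -8 + b$)
$h{\left(w,S \right)} = 5 + S$
$A{\left(R \right)} = R \left(4 + R\right)$
$\frac{A{\left(h{\left(8,1 \right)} \right)} - 3127}{-1043 + C{\left(-28 \right)}} = \frac{\left(5 + 1\right) \left(4 + \left(5 + 1\right)\right) - 3127}{-1043 - 36} = \frac{6 \left(4 + 6\right) - 3127}{-1043 - 36} = \frac{6 \cdot 10 - 3127}{-1079} = \left(60 - 3127\right) \left(- \frac{1}{1079}\right) = \left(-3067\right) \left(- \frac{1}{1079}\right) = \frac{3067}{1079}$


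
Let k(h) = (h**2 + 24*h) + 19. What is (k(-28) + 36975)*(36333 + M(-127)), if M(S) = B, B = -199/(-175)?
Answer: 235937536244/175 ≈ 1.3482e+9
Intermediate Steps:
k(h) = 19 + h**2 + 24*h
B = 199/175 (B = -199*(-1/175) = 199/175 ≈ 1.1371)
M(S) = 199/175
(k(-28) + 36975)*(36333 + M(-127)) = ((19 + (-28)**2 + 24*(-28)) + 36975)*(36333 + 199/175) = ((19 + 784 - 672) + 36975)*(6358474/175) = (131 + 36975)*(6358474/175) = 37106*(6358474/175) = 235937536244/175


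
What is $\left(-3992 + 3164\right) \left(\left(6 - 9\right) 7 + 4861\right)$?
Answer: $-4007520$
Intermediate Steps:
$\left(-3992 + 3164\right) \left(\left(6 - 9\right) 7 + 4861\right) = - 828 \left(\left(-3\right) 7 + 4861\right) = - 828 \left(-21 + 4861\right) = \left(-828\right) 4840 = -4007520$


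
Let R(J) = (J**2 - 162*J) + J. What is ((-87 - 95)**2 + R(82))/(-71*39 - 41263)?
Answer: -13323/22016 ≈ -0.60515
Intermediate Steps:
R(J) = J**2 - 161*J
((-87 - 95)**2 + R(82))/(-71*39 - 41263) = ((-87 - 95)**2 + 82*(-161 + 82))/(-71*39 - 41263) = ((-182)**2 + 82*(-79))/(-2769 - 41263) = (33124 - 6478)/(-44032) = 26646*(-1/44032) = -13323/22016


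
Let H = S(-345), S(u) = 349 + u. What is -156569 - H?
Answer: -156573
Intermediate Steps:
H = 4 (H = 349 - 345 = 4)
-156569 - H = -156569 - 1*4 = -156569 - 4 = -156573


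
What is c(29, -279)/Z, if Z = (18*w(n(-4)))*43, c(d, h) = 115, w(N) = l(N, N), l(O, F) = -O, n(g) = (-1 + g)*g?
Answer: -23/3096 ≈ -0.0074289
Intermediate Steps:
n(g) = g*(-1 + g)
w(N) = -N
Z = -15480 (Z = (18*(-(-4)*(-1 - 4)))*43 = (18*(-(-4)*(-5)))*43 = (18*(-1*20))*43 = (18*(-20))*43 = -360*43 = -15480)
c(29, -279)/Z = 115/(-15480) = 115*(-1/15480) = -23/3096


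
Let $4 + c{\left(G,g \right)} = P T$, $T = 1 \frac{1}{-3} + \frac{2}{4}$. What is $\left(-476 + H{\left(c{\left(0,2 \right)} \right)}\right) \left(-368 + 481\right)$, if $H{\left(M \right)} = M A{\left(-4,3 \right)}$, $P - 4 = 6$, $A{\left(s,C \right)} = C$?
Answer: $-54579$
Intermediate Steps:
$P = 10$ ($P = 4 + 6 = 10$)
$T = \frac{1}{6}$ ($T = 1 \left(- \frac{1}{3}\right) + 2 \cdot \frac{1}{4} = - \frac{1}{3} + \frac{1}{2} = \frac{1}{6} \approx 0.16667$)
$c{\left(G,g \right)} = - \frac{7}{3}$ ($c{\left(G,g \right)} = -4 + 10 \cdot \frac{1}{6} = -4 + \frac{5}{3} = - \frac{7}{3}$)
$H{\left(M \right)} = 3 M$ ($H{\left(M \right)} = M 3 = 3 M$)
$\left(-476 + H{\left(c{\left(0,2 \right)} \right)}\right) \left(-368 + 481\right) = \left(-476 + 3 \left(- \frac{7}{3}\right)\right) \left(-368 + 481\right) = \left(-476 - 7\right) 113 = \left(-483\right) 113 = -54579$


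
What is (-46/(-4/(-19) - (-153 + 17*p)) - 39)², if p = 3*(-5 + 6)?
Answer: 1467349636/942841 ≈ 1556.3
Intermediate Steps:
p = 3 (p = 3*1 = 3)
(-46/(-4/(-19) - (-153 + 17*p)) - 39)² = (-46/(-4/(-19) - 17/(1/(3 - 9))) - 39)² = (-46/(-4*(-1/19) - 17/(1/(-6))) - 39)² = (-46/(4/19 - 17/(-⅙)) - 39)² = (-46/(4/19 - 17*(-6)) - 39)² = (-46/(4/19 + 102) - 39)² = (-46/1942/19 - 39)² = (-46*19/1942 - 39)² = (-437/971 - 39)² = (-38306/971)² = 1467349636/942841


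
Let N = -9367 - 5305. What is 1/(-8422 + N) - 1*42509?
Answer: -981702847/23094 ≈ -42509.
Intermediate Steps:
N = -14672
1/(-8422 + N) - 1*42509 = 1/(-8422 - 14672) - 1*42509 = 1/(-23094) - 42509 = -1/23094 - 42509 = -981702847/23094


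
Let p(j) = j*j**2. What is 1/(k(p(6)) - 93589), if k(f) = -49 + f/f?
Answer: -1/93637 ≈ -1.0680e-5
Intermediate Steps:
p(j) = j**3
k(f) = -48 (k(f) = -49 + 1 = -48)
1/(k(p(6)) - 93589) = 1/(-48 - 93589) = 1/(-93637) = -1/93637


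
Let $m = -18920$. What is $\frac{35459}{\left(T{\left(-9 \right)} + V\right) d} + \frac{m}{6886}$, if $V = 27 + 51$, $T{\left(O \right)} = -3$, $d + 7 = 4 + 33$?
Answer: $\frac{9163667}{704250} \approx 13.012$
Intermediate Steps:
$d = 30$ ($d = -7 + \left(4 + 33\right) = -7 + 37 = 30$)
$V = 78$
$\frac{35459}{\left(T{\left(-9 \right)} + V\right) d} + \frac{m}{6886} = \frac{35459}{\left(-3 + 78\right) 30} - \frac{18920}{6886} = \frac{35459}{75 \cdot 30} - \frac{860}{313} = \frac{35459}{2250} - \frac{860}{313} = \frac{9163667}{704250}$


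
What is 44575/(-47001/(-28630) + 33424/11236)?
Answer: 3584795940250/371258089 ≈ 9655.8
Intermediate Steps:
44575/(-47001/(-28630) + 33424/11236) = 44575/(-47001*(-1/28630) + 33424*(1/11236)) = 44575/(47001/28630 + 8356/2809) = 44575/(371258089/80421670) = 44575*(80421670/371258089) = 3584795940250/371258089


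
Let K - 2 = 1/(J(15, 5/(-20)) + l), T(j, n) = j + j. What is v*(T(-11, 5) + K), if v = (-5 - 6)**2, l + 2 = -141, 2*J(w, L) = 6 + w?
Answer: -641542/265 ≈ -2420.9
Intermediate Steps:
J(w, L) = 3 + w/2 (J(w, L) = (6 + w)/2 = 3 + w/2)
l = -143 (l = -2 - 141 = -143)
T(j, n) = 2*j
v = 121 (v = (-11)**2 = 121)
K = 528/265 (K = 2 + 1/((3 + (1/2)*15) - 143) = 2 + 1/((3 + 15/2) - 143) = 2 + 1/(21/2 - 143) = 2 + 1/(-265/2) = 2 - 2/265 = 528/265 ≈ 1.9925)
v*(T(-11, 5) + K) = 121*(2*(-11) + 528/265) = 121*(-22 + 528/265) = 121*(-5302/265) = -641542/265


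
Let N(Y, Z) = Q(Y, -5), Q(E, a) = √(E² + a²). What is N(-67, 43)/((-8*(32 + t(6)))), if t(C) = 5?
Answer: -√4514/296 ≈ -0.22698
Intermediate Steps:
N(Y, Z) = √(25 + Y²) (N(Y, Z) = √(Y² + (-5)²) = √(Y² + 25) = √(25 + Y²))
N(-67, 43)/((-8*(32 + t(6)))) = √(25 + (-67)²)/((-8*(32 + 5))) = √(25 + 4489)/((-8*37)) = √4514/(-296) = √4514*(-1/296) = -√4514/296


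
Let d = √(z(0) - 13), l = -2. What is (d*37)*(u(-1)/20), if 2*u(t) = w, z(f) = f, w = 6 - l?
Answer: 37*I*√13/5 ≈ 26.681*I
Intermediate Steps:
w = 8 (w = 6 - 1*(-2) = 6 + 2 = 8)
u(t) = 4 (u(t) = (½)*8 = 4)
d = I*√13 (d = √(0 - 13) = √(-13) = I*√13 ≈ 3.6056*I)
(d*37)*(u(-1)/20) = ((I*√13)*37)*(4/20) = (37*I*√13)*(4*(1/20)) = (37*I*√13)*(⅕) = 37*I*√13/5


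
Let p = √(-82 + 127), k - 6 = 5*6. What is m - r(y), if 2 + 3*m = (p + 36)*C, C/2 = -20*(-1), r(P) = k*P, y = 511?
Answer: -53750/3 + 40*√5 ≈ -17827.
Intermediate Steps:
k = 36 (k = 6 + 5*6 = 6 + 30 = 36)
r(P) = 36*P
C = 40 (C = 2*(-20*(-1)) = 2*20 = 40)
p = 3*√5 (p = √45 = 3*√5 ≈ 6.7082)
m = 1438/3 + 40*√5 (m = -⅔ + ((3*√5 + 36)*40)/3 = -⅔ + ((36 + 3*√5)*40)/3 = -⅔ + (1440 + 120*√5)/3 = -⅔ + (480 + 40*√5) = 1438/3 + 40*√5 ≈ 568.78)
m - r(y) = (1438/3 + 40*√5) - 36*511 = (1438/3 + 40*√5) - 1*18396 = (1438/3 + 40*√5) - 18396 = -53750/3 + 40*√5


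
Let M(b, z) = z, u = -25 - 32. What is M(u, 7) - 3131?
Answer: -3124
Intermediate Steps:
u = -57
M(u, 7) - 3131 = 7 - 3131 = -3124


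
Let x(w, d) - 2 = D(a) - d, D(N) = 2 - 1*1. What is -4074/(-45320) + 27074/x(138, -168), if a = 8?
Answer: 613845167/3874860 ≈ 158.42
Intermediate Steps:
D(N) = 1 (D(N) = 2 - 1 = 1)
x(w, d) = 3 - d (x(w, d) = 2 + (1 - d) = 3 - d)
-4074/(-45320) + 27074/x(138, -168) = -4074/(-45320) + 27074/(3 - 1*(-168)) = -4074*(-1/45320) + 27074/(3 + 168) = 2037/22660 + 27074/171 = 613845167/3874860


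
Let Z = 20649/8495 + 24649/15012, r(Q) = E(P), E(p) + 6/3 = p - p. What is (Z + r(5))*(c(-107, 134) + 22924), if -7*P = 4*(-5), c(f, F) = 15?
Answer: 6063286097057/127526940 ≈ 47545.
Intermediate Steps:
P = 20/7 (P = -4*(-5)/7 = -⅐*(-20) = 20/7 ≈ 2.8571)
E(p) = -2 (E(p) = -2 + (p - p) = -2 + 0 = -2)
r(Q) = -2
Z = 519376043/127526940 (Z = 20649*(1/8495) + 24649*(1/15012) = 20649/8495 + 24649/15012 = 519376043/127526940 ≈ 4.0727)
(Z + r(5))*(c(-107, 134) + 22924) = (519376043/127526940 - 2)*(15 + 22924) = (264322163/127526940)*22939 = 6063286097057/127526940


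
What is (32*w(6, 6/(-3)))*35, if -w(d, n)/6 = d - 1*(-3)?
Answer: -60480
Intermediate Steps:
w(d, n) = -18 - 6*d (w(d, n) = -6*(d - 1*(-3)) = -6*(d + 3) = -6*(3 + d) = -18 - 6*d)
(32*w(6, 6/(-3)))*35 = (32*(-18 - 6*6))*35 = (32*(-18 - 36))*35 = (32*(-54))*35 = -1728*35 = -60480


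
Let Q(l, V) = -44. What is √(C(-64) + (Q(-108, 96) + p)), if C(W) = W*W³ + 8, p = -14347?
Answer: 993*√17 ≈ 4094.2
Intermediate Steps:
C(W) = 8 + W⁴ (C(W) = W⁴ + 8 = 8 + W⁴)
√(C(-64) + (Q(-108, 96) + p)) = √((8 + (-64)⁴) + (-44 - 14347)) = √((8 + 16777216) - 14391) = √(16777224 - 14391) = √16762833 = 993*√17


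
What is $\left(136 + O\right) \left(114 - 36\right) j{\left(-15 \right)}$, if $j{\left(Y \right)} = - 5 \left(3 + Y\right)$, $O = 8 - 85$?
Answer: $276120$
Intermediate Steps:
$O = -77$ ($O = 8 - 85 = -77$)
$j{\left(Y \right)} = -15 - 5 Y$
$\left(136 + O\right) \left(114 - 36\right) j{\left(-15 \right)} = \left(136 - 77\right) \left(114 - 36\right) \left(-15 - -75\right) = 59 \cdot 78 \left(-15 + 75\right) = 4602 \cdot 60 = 276120$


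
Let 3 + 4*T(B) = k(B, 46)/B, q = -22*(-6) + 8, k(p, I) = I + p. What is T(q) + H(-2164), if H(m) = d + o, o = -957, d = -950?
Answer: -534077/280 ≈ -1907.4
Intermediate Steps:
q = 140 (q = 132 + 8 = 140)
H(m) = -1907 (H(m) = -950 - 957 = -1907)
T(B) = -¾ + (46 + B)/(4*B) (T(B) = -¾ + ((46 + B)/B)/4 = -¾ + (46 + B)/(4*B))
T(q) + H(-2164) = (½)*(23 - 1*140)/140 - 1907 = (½)*(1/140)*(23 - 140) - 1907 = (½)*(1/140)*(-117) - 1907 = -117/280 - 1907 = -534077/280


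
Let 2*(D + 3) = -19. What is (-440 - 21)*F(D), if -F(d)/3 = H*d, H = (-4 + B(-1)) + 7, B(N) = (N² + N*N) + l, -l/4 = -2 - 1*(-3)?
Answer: -34575/2 ≈ -17288.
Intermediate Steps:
D = -25/2 (D = -3 + (½)*(-19) = -3 - 19/2 = -25/2 ≈ -12.500)
l = -4 (l = -4*(-2 - 1*(-3)) = -4*(-2 + 3) = -4*1 = -4)
B(N) = -4 + 2*N² (B(N) = (N² + N*N) - 4 = (N² + N²) - 4 = 2*N² - 4 = -4 + 2*N²)
H = 1 (H = (-4 + (-4 + 2*(-1)²)) + 7 = (-4 + (-4 + 2*1)) + 7 = (-4 + (-4 + 2)) + 7 = (-4 - 2) + 7 = -6 + 7 = 1)
F(d) = -3*d
(-440 - 21)*F(D) = (-440 - 21)*(-3*(-25/2)) = -461*75/2 = -34575/2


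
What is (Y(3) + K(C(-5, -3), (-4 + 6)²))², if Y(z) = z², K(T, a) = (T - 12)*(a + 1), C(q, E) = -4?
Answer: 5041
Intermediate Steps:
K(T, a) = (1 + a)*(-12 + T) (K(T, a) = (-12 + T)*(1 + a) = (1 + a)*(-12 + T))
(Y(3) + K(C(-5, -3), (-4 + 6)²))² = (3² + (-12 - 4 - 12*(-4 + 6)² - 4*(-4 + 6)²))² = (9 + (-12 - 4 - 12*2² - 4*2²))² = (9 + (-12 - 4 - 12*4 - 4*4))² = (9 + (-12 - 4 - 48 - 16))² = (9 - 80)² = (-71)² = 5041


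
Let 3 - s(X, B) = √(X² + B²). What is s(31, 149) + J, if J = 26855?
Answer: 26858 - √23162 ≈ 26706.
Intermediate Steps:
s(X, B) = 3 - √(B² + X²) (s(X, B) = 3 - √(X² + B²) = 3 - √(B² + X²))
s(31, 149) + J = (3 - √(149² + 31²)) + 26855 = (3 - √(22201 + 961)) + 26855 = (3 - √23162) + 26855 = 26858 - √23162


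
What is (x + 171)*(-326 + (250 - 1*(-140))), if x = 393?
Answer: 36096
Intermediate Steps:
(x + 171)*(-326 + (250 - 1*(-140))) = (393 + 171)*(-326 + (250 - 1*(-140))) = 564*(-326 + (250 + 140)) = 564*(-326 + 390) = 564*64 = 36096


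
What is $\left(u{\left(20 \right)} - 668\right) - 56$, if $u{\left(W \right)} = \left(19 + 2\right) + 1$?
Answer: $-702$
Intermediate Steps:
$u{\left(W \right)} = 22$ ($u{\left(W \right)} = 21 + 1 = 22$)
$\left(u{\left(20 \right)} - 668\right) - 56 = \left(22 - 668\right) - 56 = -646 - 56 = -702$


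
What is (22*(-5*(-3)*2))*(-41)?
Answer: -27060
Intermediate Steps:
(22*(-5*(-3)*2))*(-41) = (22*(15*2))*(-41) = (22*30)*(-41) = 660*(-41) = -27060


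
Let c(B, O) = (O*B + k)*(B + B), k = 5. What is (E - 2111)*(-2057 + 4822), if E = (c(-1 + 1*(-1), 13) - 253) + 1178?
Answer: -3047030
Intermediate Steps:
c(B, O) = 2*B*(5 + B*O) (c(B, O) = (O*B + 5)*(B + B) = (B*O + 5)*(2*B) = (5 + B*O)*(2*B) = 2*B*(5 + B*O))
E = 1009 (E = (2*(-1 + 1*(-1))*(5 + (-1 + 1*(-1))*13) - 253) + 1178 = (2*(-1 - 1)*(5 + (-1 - 1)*13) - 253) + 1178 = (2*(-2)*(5 - 2*13) - 253) + 1178 = (2*(-2)*(5 - 26) - 253) + 1178 = (2*(-2)*(-21) - 253) + 1178 = (84 - 253) + 1178 = -169 + 1178 = 1009)
(E - 2111)*(-2057 + 4822) = (1009 - 2111)*(-2057 + 4822) = -1102*2765 = -3047030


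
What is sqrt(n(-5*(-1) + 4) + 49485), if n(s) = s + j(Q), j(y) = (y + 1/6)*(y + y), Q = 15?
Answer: sqrt(49949) ≈ 223.49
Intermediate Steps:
j(y) = 2*y*(1/6 + y) (j(y) = (y + 1/6)*(2*y) = (1/6 + y)*(2*y) = 2*y*(1/6 + y))
n(s) = 455 + s (n(s) = s + (1/3)*15*(1 + 6*15) = s + (1/3)*15*(1 + 90) = s + (1/3)*15*91 = s + 455 = 455 + s)
sqrt(n(-5*(-1) + 4) + 49485) = sqrt((455 + (-5*(-1) + 4)) + 49485) = sqrt((455 + (5 + 4)) + 49485) = sqrt((455 + 9) + 49485) = sqrt(464 + 49485) = sqrt(49949)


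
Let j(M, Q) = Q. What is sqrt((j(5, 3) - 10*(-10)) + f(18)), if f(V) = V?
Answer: 11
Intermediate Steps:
sqrt((j(5, 3) - 10*(-10)) + f(18)) = sqrt((3 - 10*(-10)) + 18) = sqrt((3 + 100) + 18) = sqrt(103 + 18) = sqrt(121) = 11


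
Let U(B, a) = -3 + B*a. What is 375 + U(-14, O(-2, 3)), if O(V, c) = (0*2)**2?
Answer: 372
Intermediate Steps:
O(V, c) = 0 (O(V, c) = 0**2 = 0)
375 + U(-14, O(-2, 3)) = 375 + (-3 - 14*0) = 375 + (-3 + 0) = 375 - 3 = 372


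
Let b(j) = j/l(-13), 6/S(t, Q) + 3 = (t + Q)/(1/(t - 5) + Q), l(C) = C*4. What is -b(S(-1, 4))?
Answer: -23/442 ≈ -0.052036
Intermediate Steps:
l(C) = 4*C
S(t, Q) = 6/(-3 + (Q + t)/(Q + 1/(-5 + t))) (S(t, Q) = 6/(-3 + (t + Q)/(1/(t - 5) + Q)) = 6/(-3 + (Q + t)/(1/(-5 + t) + Q)) = 6/(-3 + (Q + t)/(Q + 1/(-5 + t))))
b(j) = -j/52 (b(j) = j/((4*(-13))) = j/(-52) = j*(-1/52) = -j/52)
-b(S(-1, 4)) = -(-1)*6*(-1 + 5*4 - 1*4*(-1))/(3 - 1*(-1)² - 10*4 + 5*(-1) + 2*4*(-1))/52 = -(-1)*6*(-1 + 20 + 4)/(3 - 1*1 - 40 - 5 - 8)/52 = -(-1)*6*23/(3 - 1 - 40 - 5 - 8)/52 = -(-1)*6*23/(-51)/52 = -(-1)*6*(-1/51)*23/52 = -(-1)*(-46)/(52*17) = -1*23/442 = -23/442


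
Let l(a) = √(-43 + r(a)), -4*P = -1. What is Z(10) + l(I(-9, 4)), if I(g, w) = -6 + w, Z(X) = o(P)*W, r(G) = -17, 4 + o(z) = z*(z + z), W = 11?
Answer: -341/8 + 2*I*√15 ≈ -42.625 + 7.746*I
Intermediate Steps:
P = ¼ (P = -¼*(-1) = ¼ ≈ 0.25000)
o(z) = -4 + 2*z² (o(z) = -4 + z*(z + z) = -4 + z*(2*z) = -4 + 2*z²)
Z(X) = -341/8 (Z(X) = (-4 + 2*(¼)²)*11 = (-4 + 2*(1/16))*11 = (-4 + ⅛)*11 = -31/8*11 = -341/8)
l(a) = 2*I*√15 (l(a) = √(-43 - 17) = √(-60) = 2*I*√15)
Z(10) + l(I(-9, 4)) = -341/8 + 2*I*√15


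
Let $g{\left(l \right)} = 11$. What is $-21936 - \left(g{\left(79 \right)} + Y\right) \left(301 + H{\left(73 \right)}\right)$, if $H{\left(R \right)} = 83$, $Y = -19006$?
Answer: $7272144$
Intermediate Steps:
$-21936 - \left(g{\left(79 \right)} + Y\right) \left(301 + H{\left(73 \right)}\right) = -21936 - \left(11 - 19006\right) \left(301 + 83\right) = -21936 - \left(-18995\right) 384 = -21936 - -7294080 = -21936 + 7294080 = 7272144$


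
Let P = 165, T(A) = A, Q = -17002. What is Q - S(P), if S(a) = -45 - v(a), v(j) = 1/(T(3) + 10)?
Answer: -220440/13 ≈ -16957.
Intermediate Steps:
v(j) = 1/13 (v(j) = 1/(3 + 10) = 1/13)
S(a) = -586/13 (S(a) = -45 - 1*1/13 = -45 - 1/13 = -586/13)
Q - S(P) = -17002 - 1*(-586/13) = -17002 + 586/13 = -220440/13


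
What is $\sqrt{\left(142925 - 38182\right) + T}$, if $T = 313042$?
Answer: $\sqrt{417785} \approx 646.36$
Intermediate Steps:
$\sqrt{\left(142925 - 38182\right) + T} = \sqrt{\left(142925 - 38182\right) + 313042} = \sqrt{104743 + 313042} = \sqrt{417785}$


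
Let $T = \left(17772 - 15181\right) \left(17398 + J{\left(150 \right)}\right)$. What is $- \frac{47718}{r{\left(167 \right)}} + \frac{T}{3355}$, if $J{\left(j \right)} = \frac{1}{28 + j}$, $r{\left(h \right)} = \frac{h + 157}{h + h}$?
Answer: $- \frac{38434167335}{1074942} \approx -35755.0$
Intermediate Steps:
$r{\left(h \right)} = \frac{157 + h}{2 h}$
$T = \frac{8023925395}{178}$ ($T = \left(17772 - 15181\right) \left(17398 + \frac{1}{28 + 150}\right) = 2591 \left(17398 + \frac{1}{178}\right) = 2591 \cdot \frac{3096845}{178} = \frac{8023925395}{178} \approx 4.5078 \cdot 10^{7}$)
$- \frac{47718}{r{\left(167 \right)}} + \frac{T}{3355} = - \frac{47718}{\frac{1}{2} \cdot \frac{1}{167} \left(157 + 167\right)} + \frac{8023925395}{178 \cdot 3355} = - \frac{47718}{\frac{1}{2} \cdot \frac{1}{167} \cdot 324} + \frac{8023925395}{178} \cdot \frac{1}{3355} = - \frac{47718}{\frac{162}{167}} + \frac{1604785079}{119438} = \left(-47718\right) \frac{167}{162} + \frac{1604785079}{119438} = - \frac{442717}{9} + \frac{1604785079}{119438} = - \frac{38434167335}{1074942}$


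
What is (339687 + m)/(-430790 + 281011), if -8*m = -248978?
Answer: -211891/85588 ≈ -2.4757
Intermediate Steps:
m = 124489/4 (m = -⅛*(-248978) = 124489/4 ≈ 31122.)
(339687 + m)/(-430790 + 281011) = (339687 + 124489/4)/(-430790 + 281011) = (1483237/4)/(-149779) = (1483237/4)*(-1/149779) = -211891/85588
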